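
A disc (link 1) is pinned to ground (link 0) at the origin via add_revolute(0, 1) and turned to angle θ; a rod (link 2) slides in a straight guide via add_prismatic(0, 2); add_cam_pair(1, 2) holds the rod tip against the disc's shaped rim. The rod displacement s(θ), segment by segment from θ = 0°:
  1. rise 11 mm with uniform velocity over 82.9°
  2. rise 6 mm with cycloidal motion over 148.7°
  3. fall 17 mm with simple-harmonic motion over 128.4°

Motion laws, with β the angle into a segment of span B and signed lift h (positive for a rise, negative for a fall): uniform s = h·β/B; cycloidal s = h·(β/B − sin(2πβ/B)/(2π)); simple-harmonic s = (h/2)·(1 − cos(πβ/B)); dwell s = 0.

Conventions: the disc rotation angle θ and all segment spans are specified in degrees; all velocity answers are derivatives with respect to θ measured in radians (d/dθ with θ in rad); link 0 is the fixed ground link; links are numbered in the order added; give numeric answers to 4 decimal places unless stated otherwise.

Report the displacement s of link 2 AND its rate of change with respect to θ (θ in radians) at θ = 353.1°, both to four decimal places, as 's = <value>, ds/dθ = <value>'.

segment 1 (0° to 82.9°, uniform, h = 11) is passed completely: s = 0.0000 + (11) = 11.0000
segment 2 (82.9° to 231.6°, cycloidal, h = 6) is passed completely: s = 11.0000 + (6) = 17.0000
θ = 353.1° falls in segment 3 (231.6° to 360°, simple-harmonic, h = -17): β = 353.1 − 231.6 = 121.5°, B = 128.4°; Δs = -17/2·(1 − cos(π·0.9463)) = -16.8792; s = 17.0000 − 16.8792 = 0.1208
velocity in seg [231.6°–360°] (simple-harmonic), θ in radians: β = 121.5° = 2.1206 rad, B = 128.4° = 2.2410 rad; ds/dθ = (πh/(2B)) sin(πβ/B) = (π·(-17)/(2·2.2410)) sin(π·0.9463) = -2.002144 mm/rad

s = 0.1208, ds/dθ = -2.0021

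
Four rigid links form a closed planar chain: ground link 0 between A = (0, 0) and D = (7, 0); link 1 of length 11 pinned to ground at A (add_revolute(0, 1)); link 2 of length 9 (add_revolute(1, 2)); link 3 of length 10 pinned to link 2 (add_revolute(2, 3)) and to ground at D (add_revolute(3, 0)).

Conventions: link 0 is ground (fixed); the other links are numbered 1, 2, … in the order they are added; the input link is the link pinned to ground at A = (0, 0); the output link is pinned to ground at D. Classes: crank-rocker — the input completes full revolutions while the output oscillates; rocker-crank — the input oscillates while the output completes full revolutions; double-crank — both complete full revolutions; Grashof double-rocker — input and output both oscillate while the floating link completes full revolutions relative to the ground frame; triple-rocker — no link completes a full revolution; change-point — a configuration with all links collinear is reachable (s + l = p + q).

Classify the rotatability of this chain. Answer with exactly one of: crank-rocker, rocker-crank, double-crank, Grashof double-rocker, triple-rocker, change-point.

lengths: ground=7, input=11, coupler=9, output=10
sorted: s=7 (shortest), l=11 (longest), p+q=19
s + l = 18 vs p + q = 19
s + l < p + q (Grashof) with shortest = ground link → double-crank

double-crank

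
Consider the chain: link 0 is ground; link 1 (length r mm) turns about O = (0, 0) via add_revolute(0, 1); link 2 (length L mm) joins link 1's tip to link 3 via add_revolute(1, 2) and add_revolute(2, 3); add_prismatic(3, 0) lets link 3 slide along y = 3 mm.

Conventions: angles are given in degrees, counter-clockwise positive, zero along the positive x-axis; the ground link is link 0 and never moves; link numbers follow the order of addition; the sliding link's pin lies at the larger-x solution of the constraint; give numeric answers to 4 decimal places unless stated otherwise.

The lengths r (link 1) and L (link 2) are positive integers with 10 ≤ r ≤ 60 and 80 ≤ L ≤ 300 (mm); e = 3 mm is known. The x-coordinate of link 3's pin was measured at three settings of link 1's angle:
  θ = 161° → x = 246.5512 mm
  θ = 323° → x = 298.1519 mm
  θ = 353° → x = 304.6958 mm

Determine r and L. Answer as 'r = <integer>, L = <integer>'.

constraint per measurement: (x − r cos θ)² + (r sin θ − e)² = L²
subtracting the θ₁ and θ₂ equations cancels the r² and L² terms:
r = (x₁² − x₂²) / (2[(x₁cos θ₁ + e sin θ₁) − (x₂cos θ₂ + e sin θ₂)]) = 30.0000 → r = 30
L² = (x₁ − r cos θ₁)² + (r sin θ₁ − e)² = 75625.0163 → L = 275.0000 → L = 275
check at θ₃=353°: x = 304.6958 (printed 304.6958) ✓

r = 30, L = 275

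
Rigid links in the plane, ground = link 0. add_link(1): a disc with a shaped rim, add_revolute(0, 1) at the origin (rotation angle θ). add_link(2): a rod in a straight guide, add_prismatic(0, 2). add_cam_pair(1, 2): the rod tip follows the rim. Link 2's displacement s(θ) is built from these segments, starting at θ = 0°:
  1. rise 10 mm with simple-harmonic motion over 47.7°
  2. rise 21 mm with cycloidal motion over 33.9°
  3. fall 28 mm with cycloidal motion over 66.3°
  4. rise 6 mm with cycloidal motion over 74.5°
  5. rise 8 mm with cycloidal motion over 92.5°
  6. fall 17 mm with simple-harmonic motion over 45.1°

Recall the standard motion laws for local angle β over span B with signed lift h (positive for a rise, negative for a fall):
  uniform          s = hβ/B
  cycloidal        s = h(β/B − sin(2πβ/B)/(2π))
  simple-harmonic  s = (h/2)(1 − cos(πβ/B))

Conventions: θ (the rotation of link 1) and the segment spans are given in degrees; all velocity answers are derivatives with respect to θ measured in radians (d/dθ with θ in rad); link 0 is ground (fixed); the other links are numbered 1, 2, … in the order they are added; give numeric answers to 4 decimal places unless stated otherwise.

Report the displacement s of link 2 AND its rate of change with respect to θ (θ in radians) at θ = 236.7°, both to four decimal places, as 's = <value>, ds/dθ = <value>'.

segment 1 (0° to 47.7°, simple-harmonic, h = 10) is passed completely: s = 0.0000 + (10) = 10.0000
segment 2 (47.7° to 81.6°, cycloidal, h = 21) is passed completely: s = 10.0000 + (21) = 31.0000
segment 3 (81.6° to 147.9°, cycloidal, h = -28) is passed completely: s = 31.0000 + (-28) = 3.0000
segment 4 (147.9° to 222.4°, cycloidal, h = 6) is passed completely: s = 3.0000 + (6) = 9.0000
θ = 236.7° falls in segment 5 (222.4° to 314.9°, cycloidal, h = 8): β = 236.7 − 222.4 = 14.3°, B = 92.5°; Δs = 8·(0.1546 − sin(2π·0.1546)/(2π)) = 0.1855; s = 9.0000 + 0.1855 = 9.1855
velocity in seg [222.4°–314.9°] (cycloidal), θ in radians: β = 14.3° = 0.2496 rad, B = 92.5° = 1.6144 rad; ds/dθ = (h/B)(1 − cos(2πβ/B)) = (8/1.6144)(1 − cos(2π·0.1546)) = 2.159582 mm/rad

s = 9.1855, ds/dθ = 2.1596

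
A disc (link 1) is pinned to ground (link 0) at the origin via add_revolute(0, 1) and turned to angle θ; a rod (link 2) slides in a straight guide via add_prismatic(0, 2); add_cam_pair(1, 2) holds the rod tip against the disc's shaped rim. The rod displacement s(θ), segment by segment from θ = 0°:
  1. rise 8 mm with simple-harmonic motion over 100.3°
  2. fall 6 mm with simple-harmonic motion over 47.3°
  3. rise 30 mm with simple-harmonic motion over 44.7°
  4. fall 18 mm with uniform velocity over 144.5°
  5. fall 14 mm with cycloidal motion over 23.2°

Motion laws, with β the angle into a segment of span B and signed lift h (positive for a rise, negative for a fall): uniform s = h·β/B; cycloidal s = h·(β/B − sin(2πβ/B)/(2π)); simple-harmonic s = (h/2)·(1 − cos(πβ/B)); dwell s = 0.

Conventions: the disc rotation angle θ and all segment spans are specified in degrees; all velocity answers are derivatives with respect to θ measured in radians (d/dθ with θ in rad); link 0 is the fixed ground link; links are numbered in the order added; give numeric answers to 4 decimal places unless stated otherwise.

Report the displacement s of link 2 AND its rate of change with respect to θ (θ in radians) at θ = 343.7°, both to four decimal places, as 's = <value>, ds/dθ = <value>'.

segment 1 (0° to 100.3°, simple-harmonic, h = 8) is passed completely: s = 0.0000 + (8) = 8.0000
segment 2 (100.3° to 147.6°, simple-harmonic, h = -6) is passed completely: s = 8.0000 + (-6) = 2.0000
segment 3 (147.6° to 192.3°, simple-harmonic, h = 30) is passed completely: s = 2.0000 + (30) = 32.0000
segment 4 (192.3° to 336.8°, uniform, h = -18) is passed completely: s = 32.0000 + (-18) = 14.0000
θ = 343.7° falls in segment 5 (336.8° to 360°, cycloidal, h = -14): β = 343.7 − 336.8 = 6.9°, B = 23.2°; Δs = -14·(0.2974 − sin(2π·0.2974)/(2π)) = -2.0338; s = 14.0000 − 2.0338 = 11.9662
velocity in seg [336.8°–360°] (cycloidal), θ in radians: β = 6.9° = 0.1204 rad, B = 23.2° = 0.4049 rad; ds/dθ = (h/B)(1 − cos(2πβ/B)) = ((-14)/0.4049)(1 − cos(2π·0.2974)) = -44.723594 mm/rad

s = 11.9662, ds/dθ = -44.7236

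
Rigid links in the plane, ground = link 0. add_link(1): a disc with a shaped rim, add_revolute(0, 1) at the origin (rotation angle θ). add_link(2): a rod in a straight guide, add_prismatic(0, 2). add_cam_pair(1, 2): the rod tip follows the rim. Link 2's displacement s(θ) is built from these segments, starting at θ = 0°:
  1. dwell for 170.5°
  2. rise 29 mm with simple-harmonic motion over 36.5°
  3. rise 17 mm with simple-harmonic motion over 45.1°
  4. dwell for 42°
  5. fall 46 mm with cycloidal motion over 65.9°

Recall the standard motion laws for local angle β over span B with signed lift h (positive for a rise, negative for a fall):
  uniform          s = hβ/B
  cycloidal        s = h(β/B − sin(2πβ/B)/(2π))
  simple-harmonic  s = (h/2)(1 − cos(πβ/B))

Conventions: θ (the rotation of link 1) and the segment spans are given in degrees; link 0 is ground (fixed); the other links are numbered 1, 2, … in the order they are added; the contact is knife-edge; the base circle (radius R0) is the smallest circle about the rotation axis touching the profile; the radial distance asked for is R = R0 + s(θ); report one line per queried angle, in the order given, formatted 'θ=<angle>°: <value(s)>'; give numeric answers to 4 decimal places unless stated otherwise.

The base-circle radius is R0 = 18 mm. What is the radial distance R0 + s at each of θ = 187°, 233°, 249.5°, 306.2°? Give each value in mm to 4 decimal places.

segment 1 (0° to 170.5°, dwell): s unchanged at 0.0000
θ = 187° falls in segment 2 (170.5° to 207°, simple-harmonic, h = 29): β = 187 − 170.5 = 16.5°, B = 36.5°; Δs = 29/2·(1 − cos(π·0.4521)) = 12.3242; s = 0.0000 + 12.3242 = 12.3242
segment 2 (170.5° to 207°, simple-harmonic, h = 29) is passed completely: s = 0.0000 + (29) = 29.0000
θ = 233° falls in segment 3 (207° to 252.1°, simple-harmonic, h = 17): β = 233 − 207 = 26°, B = 45.1°; Δs = 17/2·(1 − cos(π·0.5765)) = 10.5231; s = 29.0000 + 10.5231 = 39.5231
θ = 249.5° falls in segment 3 (207° to 252.1°, simple-harmonic, h = 17): β = 249.5 − 207 = 42.5°, B = 45.1°; Δs = 17/2·(1 − cos(π·0.9424)) = 16.8610; s = 29.0000 + 16.8610 = 45.8610
segment 3 (207° to 252.1°, simple-harmonic, h = 17) is passed completely: s = 29.0000 + (17) = 46.0000
segment 4 (252.1° to 294.1°, dwell): s unchanged at 46.0000
θ = 306.2° falls in segment 5 (294.1° to 360°, cycloidal, h = -46): β = 306.2 − 294.1 = 12.1°, B = 65.9°; Δs = -46·(0.1836 − sin(2π·0.1836)/(2π)) = -1.7528; s = 46.0000 − 1.7528 = 44.2472
θ=187°: R = R0 + s = 18 + 12.3242 = 30.3242
θ=233°: R = R0 + s = 18 + 39.5231 = 57.5231
θ=249.5°: R = R0 + s = 18 + 45.8610 = 63.8610
θ=306.2°: R = R0 + s = 18 + 44.2472 = 62.2472

θ=187°: 30.3242
θ=233°: 57.5231
θ=249.5°: 63.8610
θ=306.2°: 62.2472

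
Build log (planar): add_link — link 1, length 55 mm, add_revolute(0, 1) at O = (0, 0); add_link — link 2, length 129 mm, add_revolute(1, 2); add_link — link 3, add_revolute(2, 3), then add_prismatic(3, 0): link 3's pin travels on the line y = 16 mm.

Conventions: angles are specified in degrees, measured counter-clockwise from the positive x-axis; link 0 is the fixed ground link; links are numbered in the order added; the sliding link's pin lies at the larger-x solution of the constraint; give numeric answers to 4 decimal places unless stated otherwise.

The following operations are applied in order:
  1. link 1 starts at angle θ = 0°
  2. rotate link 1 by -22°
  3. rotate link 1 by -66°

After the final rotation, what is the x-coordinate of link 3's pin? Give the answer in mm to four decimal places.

geometry: r = 55 mm, L = 129 mm, e = 16 mm; θ starts at 0°
rotate link 1 by -22°: θ ← 0° -22° = -22°
rotate link 1 by -66°: θ ← -22° -66° = -88°
crank pin P = (r cos θ, r sin θ) = (1.919472, -54.966495)
h = r sin θ − e = -54.966495 − 16 = -70.966495
x = r cos θ + √(L² − h²) = 1.919472 + 107.725375 = 109.644848

109.6448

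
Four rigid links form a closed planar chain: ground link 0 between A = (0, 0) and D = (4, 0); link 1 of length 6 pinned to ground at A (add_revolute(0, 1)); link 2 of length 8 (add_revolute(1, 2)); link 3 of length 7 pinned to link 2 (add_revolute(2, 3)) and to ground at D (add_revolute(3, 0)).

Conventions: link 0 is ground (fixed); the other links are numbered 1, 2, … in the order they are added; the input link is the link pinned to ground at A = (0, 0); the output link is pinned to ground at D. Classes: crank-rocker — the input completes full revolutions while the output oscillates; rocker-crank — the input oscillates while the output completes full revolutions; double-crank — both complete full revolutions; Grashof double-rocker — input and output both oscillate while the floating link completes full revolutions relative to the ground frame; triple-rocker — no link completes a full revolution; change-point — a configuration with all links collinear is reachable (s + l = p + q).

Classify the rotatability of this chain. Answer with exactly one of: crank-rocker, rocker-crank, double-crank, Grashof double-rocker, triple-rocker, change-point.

lengths: ground=4, input=6, coupler=8, output=7
sorted: s=4 (shortest), l=8 (longest), p+q=13
s + l = 12 vs p + q = 13
s + l < p + q (Grashof) with shortest = ground link → double-crank

double-crank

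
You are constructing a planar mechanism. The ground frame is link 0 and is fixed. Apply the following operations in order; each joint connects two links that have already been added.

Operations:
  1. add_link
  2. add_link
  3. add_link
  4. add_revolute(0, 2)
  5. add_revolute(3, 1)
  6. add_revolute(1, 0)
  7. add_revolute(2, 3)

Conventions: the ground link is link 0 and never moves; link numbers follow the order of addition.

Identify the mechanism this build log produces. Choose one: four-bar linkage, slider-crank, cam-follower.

links: 4 (incl. ground); joints: 4 revolute, 0 prismatic, 0 higher (cam) pair, forming one closed loop
4 links in a single 4R loop → four-bar linkage

four-bar linkage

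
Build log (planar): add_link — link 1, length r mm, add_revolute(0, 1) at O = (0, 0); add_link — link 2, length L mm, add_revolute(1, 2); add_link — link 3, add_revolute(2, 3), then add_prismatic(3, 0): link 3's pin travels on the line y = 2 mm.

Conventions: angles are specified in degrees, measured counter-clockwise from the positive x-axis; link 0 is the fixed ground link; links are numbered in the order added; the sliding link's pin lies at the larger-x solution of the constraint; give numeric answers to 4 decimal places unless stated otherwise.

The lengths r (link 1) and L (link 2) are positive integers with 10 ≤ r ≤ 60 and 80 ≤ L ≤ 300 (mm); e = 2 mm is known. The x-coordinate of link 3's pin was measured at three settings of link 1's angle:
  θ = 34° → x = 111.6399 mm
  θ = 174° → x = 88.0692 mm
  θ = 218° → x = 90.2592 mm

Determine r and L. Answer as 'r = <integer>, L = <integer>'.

constraint per measurement: (x − r cos θ)² + (r sin θ − e)² = L²
subtracting the θ₁ and θ₂ equations cancels the r² and L² terms:
r = (x₁² − x₂²) / (2[(x₁cos θ₁ + e sin θ₁) − (x₂cos θ₂ + e sin θ₂)]) = 13.0000 → r = 13
L² = (x₁ − r cos θ₁)² + (r sin θ₁ − e)² = 10200.9938 → L = 101.0000 → L = 101
check at θ₃=218°: x = 90.2592 (printed 90.2592) ✓

r = 13, L = 101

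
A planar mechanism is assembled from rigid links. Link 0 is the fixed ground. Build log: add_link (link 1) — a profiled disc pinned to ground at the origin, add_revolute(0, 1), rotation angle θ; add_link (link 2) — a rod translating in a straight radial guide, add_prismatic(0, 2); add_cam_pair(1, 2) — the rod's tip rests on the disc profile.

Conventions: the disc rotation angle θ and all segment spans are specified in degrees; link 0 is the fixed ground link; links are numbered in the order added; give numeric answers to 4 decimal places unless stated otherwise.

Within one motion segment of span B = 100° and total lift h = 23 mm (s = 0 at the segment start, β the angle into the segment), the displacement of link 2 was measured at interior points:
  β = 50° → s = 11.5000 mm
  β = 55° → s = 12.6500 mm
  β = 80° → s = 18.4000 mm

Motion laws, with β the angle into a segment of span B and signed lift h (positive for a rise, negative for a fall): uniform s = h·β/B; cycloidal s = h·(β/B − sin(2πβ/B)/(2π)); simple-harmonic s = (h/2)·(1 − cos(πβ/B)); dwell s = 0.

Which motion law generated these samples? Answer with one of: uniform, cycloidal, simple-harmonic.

candidates at β/B = r: uniform s = h·r (linear in β); cycloidal s = h·(r − sin(2πr)/(2π)); simple-harmonic s = (h/2)(1 − cos(πr))
β=50°: printed 11.5000 | uniform 11.5000, cycloidal 11.5000, simple-harmonic 11.5000
β=55°: printed 12.6500 | uniform 12.6500, cycloidal 13.7812, simple-harmonic 13.2990
β=80°: printed 18.4000 | uniform 18.4000, cycloidal 21.8814, simple-harmonic 20.8037
only one law matches every sample → uniform

uniform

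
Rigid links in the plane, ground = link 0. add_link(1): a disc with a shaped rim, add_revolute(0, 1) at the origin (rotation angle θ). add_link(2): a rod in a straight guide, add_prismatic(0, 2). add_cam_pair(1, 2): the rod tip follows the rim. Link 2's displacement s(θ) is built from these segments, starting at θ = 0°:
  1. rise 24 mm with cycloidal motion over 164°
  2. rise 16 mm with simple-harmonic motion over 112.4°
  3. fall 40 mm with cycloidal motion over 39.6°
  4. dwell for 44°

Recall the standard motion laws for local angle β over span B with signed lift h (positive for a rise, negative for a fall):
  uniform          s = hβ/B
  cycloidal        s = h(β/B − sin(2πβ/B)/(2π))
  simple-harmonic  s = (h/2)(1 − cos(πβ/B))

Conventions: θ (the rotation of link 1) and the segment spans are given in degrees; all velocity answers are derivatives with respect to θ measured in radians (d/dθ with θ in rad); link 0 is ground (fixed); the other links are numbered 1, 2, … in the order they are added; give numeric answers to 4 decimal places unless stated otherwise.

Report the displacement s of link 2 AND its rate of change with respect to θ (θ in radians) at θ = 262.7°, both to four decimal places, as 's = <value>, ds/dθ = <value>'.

segment 1 (0° to 164°, cycloidal, h = 24) is passed completely: s = 0.0000 + (24) = 24.0000
θ = 262.7° falls in segment 2 (164° to 276.4°, simple-harmonic, h = 16): β = 262.7 − 164 = 98.7°, B = 112.4°; Δs = 16/2·(1 − cos(π·0.8781)) = 15.4206; s = 24.0000 + 15.4206 = 39.4206
velocity in seg [164°–276.4°] (simple-harmonic), θ in radians: β = 98.7° = 1.7226 rad, B = 112.4° = 1.9618 rad; ds/dθ = (πh/(2B)) sin(πβ/B) = (π·16/(2·1.9618)) sin(π·0.8781) = 4.786685 mm/rad

s = 39.4206, ds/dθ = 4.7867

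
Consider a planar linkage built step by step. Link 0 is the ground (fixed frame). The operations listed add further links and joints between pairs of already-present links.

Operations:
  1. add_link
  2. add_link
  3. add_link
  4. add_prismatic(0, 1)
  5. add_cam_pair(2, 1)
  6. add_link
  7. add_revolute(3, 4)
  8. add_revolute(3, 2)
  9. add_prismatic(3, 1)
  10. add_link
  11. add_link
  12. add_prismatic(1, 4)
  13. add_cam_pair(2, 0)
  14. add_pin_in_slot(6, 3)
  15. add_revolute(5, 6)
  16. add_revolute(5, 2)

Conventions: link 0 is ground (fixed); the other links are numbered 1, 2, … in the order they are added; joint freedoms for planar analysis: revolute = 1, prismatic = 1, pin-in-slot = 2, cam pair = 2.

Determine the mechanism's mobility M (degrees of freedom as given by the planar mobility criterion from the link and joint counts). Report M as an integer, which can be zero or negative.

(L,J1,J2)=(1,0,0); link0 fixed
link1: (2,0,0)
link2: (3,0,0)
link3: (4,0,0)
P 0-1 [J1]: (4,1,0)
C 2-1 [J2]: (4,1,1)
link4: (5,1,1)
R 3-4 [J1]: (5,2,1)
R 3-2 [J1]: (5,3,1)
P 3-1 [J1]: (5,4,1)
link5: (6,4,1)
link6: (7,4,1)
P 1-4 [J1]: (7,5,1)
C 2-0 [J2]: (7,5,2)
PS 6-3 [J2]: (7,5,3)
R 5-6 [J1]: (7,6,3)
R 5-2 [J1]: (7,7,3)
Grübler: 3·6 − 2·7 − 3 = 1

M = 1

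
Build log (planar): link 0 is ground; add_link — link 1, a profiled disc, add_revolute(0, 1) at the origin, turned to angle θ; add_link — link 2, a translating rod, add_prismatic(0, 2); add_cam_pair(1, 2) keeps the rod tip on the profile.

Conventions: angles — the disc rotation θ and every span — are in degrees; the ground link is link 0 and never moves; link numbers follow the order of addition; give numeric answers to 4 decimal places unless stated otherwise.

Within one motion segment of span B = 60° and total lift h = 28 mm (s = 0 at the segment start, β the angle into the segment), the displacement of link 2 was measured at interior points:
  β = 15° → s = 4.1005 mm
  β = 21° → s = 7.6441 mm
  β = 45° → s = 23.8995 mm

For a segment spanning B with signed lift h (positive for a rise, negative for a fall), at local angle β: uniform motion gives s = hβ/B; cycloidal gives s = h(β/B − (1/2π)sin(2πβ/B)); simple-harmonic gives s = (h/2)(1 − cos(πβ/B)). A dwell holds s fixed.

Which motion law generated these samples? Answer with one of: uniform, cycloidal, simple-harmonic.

candidates at β/B = r: uniform s = h·r (linear in β); cycloidal s = h·(r − sin(2πr)/(2π)); simple-harmonic s = (h/2)(1 − cos(πr))
β=15°: printed 4.1005 | uniform 7.0000, cycloidal 2.5437, simple-harmonic 4.1005
β=21°: printed 7.6441 | uniform 9.8000, cycloidal 6.1947, simple-harmonic 7.6441
β=45°: printed 23.8995 | uniform 21.0000, cycloidal 25.4563, simple-harmonic 23.8995
only one law matches every sample → simple-harmonic

simple-harmonic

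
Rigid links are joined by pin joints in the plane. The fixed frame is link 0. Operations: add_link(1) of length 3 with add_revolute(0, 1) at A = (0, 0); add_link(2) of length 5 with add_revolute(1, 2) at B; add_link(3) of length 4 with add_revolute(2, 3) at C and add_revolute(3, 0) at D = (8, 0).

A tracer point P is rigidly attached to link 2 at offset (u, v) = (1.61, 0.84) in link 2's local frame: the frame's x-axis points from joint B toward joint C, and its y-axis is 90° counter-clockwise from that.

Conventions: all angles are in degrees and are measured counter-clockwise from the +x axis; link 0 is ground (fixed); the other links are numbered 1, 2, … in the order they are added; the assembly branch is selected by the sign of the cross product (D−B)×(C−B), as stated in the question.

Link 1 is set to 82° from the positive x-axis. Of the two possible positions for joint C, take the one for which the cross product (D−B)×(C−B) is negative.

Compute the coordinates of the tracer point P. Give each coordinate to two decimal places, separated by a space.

A=(0,0), D=(8.00,0)
B = A + 3.00·(cos82°, sin82°) = (0.4175, 2.9708)
|BD| = 8.1437
circle(B,5.00) ∩ circle(D,4.00): a=4.6244, h=1.9012
  candidates: C₊=(5.4168,3.0540) cross=15.483; C₋=(4.0297,-0.4864) cross=-15.483
  branch - wants cross < 0 → take C=(4.0297,-0.4864) (cross=-15.483)
ex = (C−B)/|BC| = (0.7224,-0.6914); ey = (0.6914,0.7224)
P = B + 1.61·ex + 0.84·ey = (2.1614,2.4644)

2.16 2.46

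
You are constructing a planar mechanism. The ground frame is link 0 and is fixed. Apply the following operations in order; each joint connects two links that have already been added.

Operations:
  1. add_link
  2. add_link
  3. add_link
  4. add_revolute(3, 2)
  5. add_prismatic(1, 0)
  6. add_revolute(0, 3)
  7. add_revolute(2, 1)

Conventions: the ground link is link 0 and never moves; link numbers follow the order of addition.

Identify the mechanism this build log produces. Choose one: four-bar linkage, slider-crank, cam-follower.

links: 4 (incl. ground); joints: 3 revolute, 1 prismatic, 0 higher (cam) pair, forming one closed loop
4 links, 3 revolutes + 1 prismatic in one loop → slider-crank

slider-crank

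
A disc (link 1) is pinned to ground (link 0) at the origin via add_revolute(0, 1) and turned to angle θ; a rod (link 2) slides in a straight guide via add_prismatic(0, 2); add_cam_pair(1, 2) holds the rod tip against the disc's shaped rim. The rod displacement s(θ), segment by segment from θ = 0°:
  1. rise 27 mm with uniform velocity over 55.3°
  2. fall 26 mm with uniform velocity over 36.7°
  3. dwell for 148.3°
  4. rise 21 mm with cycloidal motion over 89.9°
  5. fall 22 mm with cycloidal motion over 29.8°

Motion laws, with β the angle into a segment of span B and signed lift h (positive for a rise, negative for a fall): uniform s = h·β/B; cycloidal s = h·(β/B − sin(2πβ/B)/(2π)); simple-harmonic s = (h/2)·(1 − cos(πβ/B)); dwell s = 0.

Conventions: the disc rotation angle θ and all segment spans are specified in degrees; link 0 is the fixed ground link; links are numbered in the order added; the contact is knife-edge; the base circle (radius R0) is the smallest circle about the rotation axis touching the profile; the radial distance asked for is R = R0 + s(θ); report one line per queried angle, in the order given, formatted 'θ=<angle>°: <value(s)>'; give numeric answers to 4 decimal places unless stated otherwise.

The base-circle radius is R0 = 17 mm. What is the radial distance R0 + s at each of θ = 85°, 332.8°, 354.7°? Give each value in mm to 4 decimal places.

segment 1 (0° to 55.3°, uniform, h = 27) is passed completely: s = 0.0000 + (27) = 27.0000
θ = 85° falls in segment 2 (55.3° to 92°, uniform, h = -26): β = 85 − 55.3 = 29.7°, B = 36.7°; Δs = -26·29.7/36.7 = -21.0409; s = 27.0000 − 21.0409 = 5.9591
segment 2 (55.3° to 92°, uniform, h = -26) is passed completely: s = 27.0000 + (-26) = 1.0000
segment 3 (92° to 240.3°, dwell): s unchanged at 1.0000
segment 4 (240.3° to 330.2°, cycloidal, h = 21) is passed completely: s = 1.0000 + (21) = 22.0000
θ = 332.8° falls in segment 5 (330.2° to 360°, cycloidal, h = -22): β = 332.8 − 330.2 = 2.6°, B = 29.8°; Δs = -22·(0.0872 − sin(2π·0.0872)/(2π)) = -0.0947; s = 22.0000 − 0.0947 = 21.9053
θ = 354.7° falls in segment 5 (330.2° to 360°, cycloidal, h = -22): β = 354.7 − 330.2 = 24.5°, B = 29.8°; Δs = -22·(0.8221 − sin(2π·0.8221)/(2π)) = -21.2350; s = 22.0000 − 21.2350 = 0.7650
θ=85°: R = R0 + s = 17 + 5.9591 = 22.9591
θ=332.8°: R = R0 + s = 17 + 21.9053 = 38.9053
θ=354.7°: R = R0 + s = 17 + 0.7650 = 17.7650

θ=85°: 22.9591
θ=332.8°: 38.9053
θ=354.7°: 17.7650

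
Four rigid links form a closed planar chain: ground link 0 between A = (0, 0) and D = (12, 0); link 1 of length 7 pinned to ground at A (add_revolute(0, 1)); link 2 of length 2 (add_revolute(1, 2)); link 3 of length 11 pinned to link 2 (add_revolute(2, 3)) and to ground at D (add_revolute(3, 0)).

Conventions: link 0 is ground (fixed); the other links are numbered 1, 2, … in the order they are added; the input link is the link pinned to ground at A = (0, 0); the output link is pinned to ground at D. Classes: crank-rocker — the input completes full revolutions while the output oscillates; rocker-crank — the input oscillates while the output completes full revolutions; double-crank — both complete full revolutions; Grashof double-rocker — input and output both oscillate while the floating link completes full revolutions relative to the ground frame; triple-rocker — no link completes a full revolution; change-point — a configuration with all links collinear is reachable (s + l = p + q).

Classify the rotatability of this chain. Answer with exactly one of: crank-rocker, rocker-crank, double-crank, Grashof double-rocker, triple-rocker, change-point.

lengths: ground=12, input=7, coupler=2, output=11
sorted: s=2 (shortest), l=12 (longest), p+q=18
s + l = 14 vs p + q = 18
s + l < p + q (Grashof) with shortest = coupler link → Grashof double-rocker

Grashof double-rocker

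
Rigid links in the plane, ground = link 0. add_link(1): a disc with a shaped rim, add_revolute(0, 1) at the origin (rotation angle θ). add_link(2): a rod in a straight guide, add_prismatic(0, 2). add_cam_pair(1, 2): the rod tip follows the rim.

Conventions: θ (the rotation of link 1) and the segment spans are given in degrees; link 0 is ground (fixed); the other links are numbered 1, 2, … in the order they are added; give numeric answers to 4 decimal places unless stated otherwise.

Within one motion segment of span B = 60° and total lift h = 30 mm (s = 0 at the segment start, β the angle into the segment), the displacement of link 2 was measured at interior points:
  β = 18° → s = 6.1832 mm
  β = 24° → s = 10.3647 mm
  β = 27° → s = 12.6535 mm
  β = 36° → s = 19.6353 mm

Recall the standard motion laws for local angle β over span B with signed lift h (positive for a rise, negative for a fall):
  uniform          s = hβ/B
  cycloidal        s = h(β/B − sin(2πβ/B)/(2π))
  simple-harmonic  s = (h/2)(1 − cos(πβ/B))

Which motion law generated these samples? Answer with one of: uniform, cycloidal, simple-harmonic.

candidates at β/B = r: uniform s = h·r (linear in β); cycloidal s = h·(r − sin(2πr)/(2π)); simple-harmonic s = (h/2)(1 − cos(πr))
β=18°: printed 6.1832 | uniform 9.0000, cycloidal 4.4590, simple-harmonic 6.1832
β=24°: printed 10.3647 | uniform 12.0000, cycloidal 9.1935, simple-harmonic 10.3647
β=27°: printed 12.6535 | uniform 13.5000, cycloidal 12.0246, simple-harmonic 12.6535
β=36°: printed 19.6353 | uniform 18.0000, cycloidal 20.8065, simple-harmonic 19.6353
only one law matches every sample → simple-harmonic

simple-harmonic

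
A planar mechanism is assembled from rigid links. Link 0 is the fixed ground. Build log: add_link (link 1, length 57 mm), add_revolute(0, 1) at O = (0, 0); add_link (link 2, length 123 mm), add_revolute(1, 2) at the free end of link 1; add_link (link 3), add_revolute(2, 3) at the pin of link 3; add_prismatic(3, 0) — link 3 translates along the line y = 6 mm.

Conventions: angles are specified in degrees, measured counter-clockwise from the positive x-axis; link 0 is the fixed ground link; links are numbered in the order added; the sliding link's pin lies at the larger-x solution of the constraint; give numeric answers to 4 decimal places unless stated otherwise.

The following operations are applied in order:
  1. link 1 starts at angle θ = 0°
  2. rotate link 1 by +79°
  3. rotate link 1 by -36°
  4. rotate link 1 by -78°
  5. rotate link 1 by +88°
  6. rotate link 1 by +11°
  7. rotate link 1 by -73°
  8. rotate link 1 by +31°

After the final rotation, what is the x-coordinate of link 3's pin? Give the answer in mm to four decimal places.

geometry: r = 57 mm, L = 123 mm, e = 6 mm; θ starts at 0°
rotate link 1 by +79°: θ ← 0° +79° = 79°
rotate link 1 by -36°: θ ← 79° -36° = 43°
rotate link 1 by -78°: θ ← 43° -78° = -35°
rotate link 1 by +88°: θ ← -35° +88° = 53°
rotate link 1 by +11°: θ ← 53° +11° = 64°
rotate link 1 by -73°: θ ← 64° -73° = -9°
rotate link 1 by +31°: θ ← -9° +31° = 22°
crank pin P = (r cos θ, r sin θ) = (52.849480, 21.352576)
h = r sin θ − e = 21.352576 − 6 = 15.352576
x = r cos θ + √(L² − h²) = 52.849480 + 122.038102 = 174.887582

174.8876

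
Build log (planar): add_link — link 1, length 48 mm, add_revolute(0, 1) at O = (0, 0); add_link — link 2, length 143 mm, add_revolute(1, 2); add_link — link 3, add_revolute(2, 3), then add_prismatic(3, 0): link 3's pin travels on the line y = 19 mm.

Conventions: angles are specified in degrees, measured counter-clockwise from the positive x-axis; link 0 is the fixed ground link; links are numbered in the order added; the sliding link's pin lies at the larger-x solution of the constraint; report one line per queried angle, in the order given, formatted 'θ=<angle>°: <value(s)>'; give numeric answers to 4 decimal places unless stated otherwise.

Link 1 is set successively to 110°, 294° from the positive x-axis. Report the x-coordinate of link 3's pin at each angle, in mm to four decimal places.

geometry: r = 48 mm, L = 143 mm, e = 19 mm
θ=110°: crank pin P = (r cos θ, r sin θ) = (-16.416967, 45.105246)
θ=110°: h = r sin θ − e = 45.105246 − 19 = 26.105246
θ=110°: x = r cos θ + √(L² − h²) = -16.416967 + 140.596999 = 124.180032
θ=294°: crank pin P = (r cos θ, r sin θ) = (19.523359, -43.850182)
θ=294°: h = r sin θ − e = -43.850182 − 19 = -62.850182
θ=294°: x = r cos θ + √(L² − h²) = 19.523359 + 128.447867 = 147.971226

θ=110°: 124.1800
θ=294°: 147.9712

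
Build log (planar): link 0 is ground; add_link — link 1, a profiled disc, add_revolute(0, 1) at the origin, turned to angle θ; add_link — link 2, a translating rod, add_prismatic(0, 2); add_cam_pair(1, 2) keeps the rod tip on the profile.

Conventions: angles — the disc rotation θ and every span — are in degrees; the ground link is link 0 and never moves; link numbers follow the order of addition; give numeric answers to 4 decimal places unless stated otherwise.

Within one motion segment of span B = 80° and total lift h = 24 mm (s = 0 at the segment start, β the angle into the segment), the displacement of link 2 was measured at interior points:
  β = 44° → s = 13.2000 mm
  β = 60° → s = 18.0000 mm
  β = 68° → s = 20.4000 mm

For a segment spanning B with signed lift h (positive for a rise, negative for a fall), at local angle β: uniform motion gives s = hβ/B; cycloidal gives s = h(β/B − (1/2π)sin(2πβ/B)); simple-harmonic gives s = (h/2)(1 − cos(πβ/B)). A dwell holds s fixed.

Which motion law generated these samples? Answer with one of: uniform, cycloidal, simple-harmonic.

candidates at β/B = r: uniform s = h·r (linear in β); cycloidal s = h·(r − sin(2πr)/(2π)); simple-harmonic s = (h/2)(1 − cos(πr))
β=44°: printed 13.2000 | uniform 13.2000, cycloidal 14.3804, simple-harmonic 13.8772
β=60°: printed 18.0000 | uniform 18.0000, cycloidal 21.8197, simple-harmonic 20.4853
β=68°: printed 20.4000 | uniform 20.4000, cycloidal 23.4902, simple-harmonic 22.6921
only one law matches every sample → uniform

uniform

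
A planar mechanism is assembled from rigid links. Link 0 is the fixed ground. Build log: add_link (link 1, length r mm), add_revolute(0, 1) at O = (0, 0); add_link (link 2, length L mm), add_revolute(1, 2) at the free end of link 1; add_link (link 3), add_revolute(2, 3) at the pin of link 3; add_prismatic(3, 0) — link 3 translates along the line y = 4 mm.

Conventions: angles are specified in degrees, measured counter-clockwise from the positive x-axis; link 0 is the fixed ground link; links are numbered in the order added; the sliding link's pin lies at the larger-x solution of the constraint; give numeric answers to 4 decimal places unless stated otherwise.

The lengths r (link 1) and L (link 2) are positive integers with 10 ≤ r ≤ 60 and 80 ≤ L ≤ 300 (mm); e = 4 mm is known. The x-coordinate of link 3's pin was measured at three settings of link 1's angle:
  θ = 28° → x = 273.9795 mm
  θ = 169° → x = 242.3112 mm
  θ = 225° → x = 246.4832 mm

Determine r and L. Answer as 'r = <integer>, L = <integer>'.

constraint per measurement: (x − r cos θ)² + (r sin θ − e)² = L²
subtracting the θ₁ and θ₂ equations cancels the r² and L² terms:
r = (x₁² − x₂²) / (2[(x₁cos θ₁ + e sin θ₁) − (x₂cos θ₂ + e sin θ₂)]) = 17.0000 → r = 17
L² = (x₁ − r cos θ₁)² + (r sin θ₁ − e)² = 67080.9939 → L = 259.0000 → L = 259
check at θ₃=225°: x = 246.4832 (printed 246.4832) ✓

r = 17, L = 259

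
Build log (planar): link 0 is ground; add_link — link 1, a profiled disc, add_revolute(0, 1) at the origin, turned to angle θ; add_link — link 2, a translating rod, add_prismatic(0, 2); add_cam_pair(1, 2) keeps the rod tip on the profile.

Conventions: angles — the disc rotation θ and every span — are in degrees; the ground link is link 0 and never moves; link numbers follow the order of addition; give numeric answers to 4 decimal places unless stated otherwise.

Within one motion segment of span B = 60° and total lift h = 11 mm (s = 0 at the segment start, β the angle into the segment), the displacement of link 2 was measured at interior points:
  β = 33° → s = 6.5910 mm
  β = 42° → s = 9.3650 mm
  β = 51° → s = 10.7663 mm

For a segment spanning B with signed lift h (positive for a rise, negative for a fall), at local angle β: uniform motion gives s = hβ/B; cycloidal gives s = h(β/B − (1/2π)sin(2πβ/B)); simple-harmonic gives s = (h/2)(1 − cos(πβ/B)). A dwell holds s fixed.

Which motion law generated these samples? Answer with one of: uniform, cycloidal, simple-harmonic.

candidates at β/B = r: uniform s = h·r (linear in β); cycloidal s = h·(r − sin(2πr)/(2π)); simple-harmonic s = (h/2)(1 − cos(πr))
β=33°: printed 6.5910 | uniform 6.0500, cycloidal 6.5910, simple-harmonic 6.3604
β=42°: printed 9.3650 | uniform 7.7000, cycloidal 9.3650, simple-harmonic 8.7328
β=51°: printed 10.7663 | uniform 9.3500, cycloidal 10.7663, simple-harmonic 10.4005
only one law matches every sample → cycloidal

cycloidal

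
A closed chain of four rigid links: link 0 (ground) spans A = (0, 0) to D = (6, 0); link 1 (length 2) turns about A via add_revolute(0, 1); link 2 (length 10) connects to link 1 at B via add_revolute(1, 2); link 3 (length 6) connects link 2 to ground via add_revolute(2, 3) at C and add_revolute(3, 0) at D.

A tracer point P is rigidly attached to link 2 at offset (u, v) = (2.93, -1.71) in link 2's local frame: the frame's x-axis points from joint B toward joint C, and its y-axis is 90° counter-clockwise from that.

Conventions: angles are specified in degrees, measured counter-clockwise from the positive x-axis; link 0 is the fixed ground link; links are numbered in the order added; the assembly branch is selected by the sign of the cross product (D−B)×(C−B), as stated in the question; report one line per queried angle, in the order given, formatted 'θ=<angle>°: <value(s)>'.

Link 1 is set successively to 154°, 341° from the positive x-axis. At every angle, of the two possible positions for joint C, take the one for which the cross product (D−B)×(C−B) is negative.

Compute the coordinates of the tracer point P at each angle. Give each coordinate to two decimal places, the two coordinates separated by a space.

A=(0,0), D=(6.00,0)
θ=154°: B = A + 2.00·(cos154°, sin154°) = (-1.7976, 0.8767)
θ=154°: |BD| = 7.8467
θ=154°: circle(B,10.00) ∩ circle(D,6.00): a=8.0015, h=5.9980
θ=154°:   candidates: C₊=(6.8240,5.9432) cross=47.065; C₋=(5.4836,-5.9777) cross=-47.065
θ=154°:   branch - wants cross < 0 → take C=(5.4836,-5.9777) (cross=-47.065)
θ=154°: ex = (C−B)/|BC| = (0.7281,-0.6854); ey = (0.6854,0.7281)
θ=154°: P = B + 2.93·ex + -1.71·ey = (-0.8363,-2.3767)
θ=341°: B = A + 2.00·(cos341°, sin341°) = (1.8910, -0.6511)
θ=341°: |BD| = 4.1602
θ=341°: circle(B,10.00) ∩ circle(D,6.00): a=9.7720, h=2.1233
θ=341°:   candidates: C₊=(11.2103,2.9754) cross=8.833; C₋=(11.8749,-1.2188) cross=-8.833
θ=341°:   branch - wants cross < 0 → take C=(11.8749,-1.2188) (cross=-8.833)
θ=341°: ex = (C−B)/|BC| = (0.9984,-0.0568); ey = (0.0568,0.9984)
θ=341°: P = B + 2.93·ex + -1.71·ey = (4.7192,-2.5247)

θ=154°: -0.84 -2.38
θ=341°: 4.72 -2.52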